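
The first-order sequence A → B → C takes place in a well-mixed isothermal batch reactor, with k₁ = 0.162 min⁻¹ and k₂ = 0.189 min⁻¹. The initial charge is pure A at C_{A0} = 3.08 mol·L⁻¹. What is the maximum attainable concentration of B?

1.05 mol·L⁻¹

At the optimum, C_{B,max}/C_{A0} = (k₁/k₂)^[k₂/(k₂−k₁)].
= (0.162/0.189)^(0.189/(0.189−0.162)) = (0.8571)^(7.000) = 0.3399.
C_{B,max} = 0.3399×3.08 = 1.05 mol·L⁻¹.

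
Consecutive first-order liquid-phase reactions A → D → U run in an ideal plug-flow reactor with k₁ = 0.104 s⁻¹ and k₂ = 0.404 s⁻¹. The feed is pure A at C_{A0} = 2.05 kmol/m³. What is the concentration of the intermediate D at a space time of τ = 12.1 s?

The intermediate concentration in a first-order A→B→C sequence is C_D = k₁C_{A0}(e^(−k₁τ) − e^(−k₂τ))/(k₂−k₁).
e^(−k₁τ) = e^(−0.104×12.1) = e^(−1.258) = 0.2841; e^(−k₂τ) = e^(−4.888) = 0.007533.
C_D = 0.104×2.05/(0.404−0.104) × (0.2841−0.007533) = 0.7107×0.2766 = 0.1966 kmol/m³.

0.197 kmol/m³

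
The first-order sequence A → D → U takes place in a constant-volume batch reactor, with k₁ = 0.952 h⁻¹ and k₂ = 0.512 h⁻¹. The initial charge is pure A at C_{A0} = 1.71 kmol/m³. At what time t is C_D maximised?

Setting dC_D/dt = 0 gives t_opt = ln(k₂/k₁)/(k₂−k₁).
= ln(0.512/0.952)/(0.512−0.952) = ln(0.5378)/-0.4400 = -0.6202/-0.4400 = 1.41 h.

1.41 h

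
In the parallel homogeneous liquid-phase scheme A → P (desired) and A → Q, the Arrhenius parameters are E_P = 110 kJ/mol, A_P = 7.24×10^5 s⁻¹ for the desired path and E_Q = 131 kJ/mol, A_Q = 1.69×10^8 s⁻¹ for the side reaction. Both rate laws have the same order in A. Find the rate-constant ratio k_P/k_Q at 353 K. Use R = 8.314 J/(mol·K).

Since both paths have the same order in A, the concentration cancels and S_{P/Q} = k_P/k_Q = (A_P/A_Q)·exp[(E_Q−E_P)/(RT)].
(E_Q−E_P)/(RT) = (131−110)×10³/(8.314×353) = 21000/2935 = 7.155.
k_P/k_Q = (7.24×10^5/1.69×10^8)·exp(7.155) = 0.004284 × 1281 = 5.49.
Since E_P < E_Q, lowering the temperature improves selectivity toward P.

5.49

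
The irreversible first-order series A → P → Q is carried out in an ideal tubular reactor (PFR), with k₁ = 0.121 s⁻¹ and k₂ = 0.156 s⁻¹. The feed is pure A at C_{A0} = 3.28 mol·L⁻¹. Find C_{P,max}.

For a first-order series the maximum intermediate yield is C_{P,max}/C_{A0} = (k₁/k₂)^[k₂/(k₂−k₁)].
= (0.121/0.156)^(0.156/(0.156−0.121)) = (0.7756)^(4.457) = 0.3223.
C_{P,max} = 0.3223×3.28 = 1.06 mol·L⁻¹.

1.06 mol·L⁻¹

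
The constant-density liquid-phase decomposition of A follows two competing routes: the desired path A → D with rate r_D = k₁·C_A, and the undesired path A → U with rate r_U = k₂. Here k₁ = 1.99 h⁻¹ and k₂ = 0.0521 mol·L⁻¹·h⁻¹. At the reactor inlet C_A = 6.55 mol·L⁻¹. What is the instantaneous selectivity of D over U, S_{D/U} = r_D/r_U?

250

S_{D/U} = r_D/r_U = (k₁·C_A)/(k₂) = (k₁/k₂)·C_A.
= (1.99×6.550) / (0.0521) = 13.03/0.05210 = 250.
Since the desired path is higher order in A, keeping C_A high (PFR or concentrated feed) favours D.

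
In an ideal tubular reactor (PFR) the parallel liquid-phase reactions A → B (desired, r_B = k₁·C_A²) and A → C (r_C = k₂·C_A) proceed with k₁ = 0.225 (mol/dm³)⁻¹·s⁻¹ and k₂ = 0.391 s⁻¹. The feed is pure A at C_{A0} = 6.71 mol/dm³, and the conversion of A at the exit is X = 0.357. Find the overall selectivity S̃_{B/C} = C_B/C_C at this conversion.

3.13

C_A = C_{A0}(1−X) = 4.315 mol/dm³.
Along a PFR/batch, dC_C/dC_A = −r_C/(r_B+r_C) = −k₂/(k₂+k₁·C_A).
Integrating from C_{A0} to C_A: C_C = (0.391/0.225)·ln[(0.391+0.225·6.71)/(0.391+0.225·4.31)] = 1.738·ln(1.901/1.362) = 0.5795 mol/dm³.
Then C_B = (C_{A0}−C_A) − C_C = 2.395 − 0.5795 = 1.816 mol/dm³.
S̃_{B/C} = C_B/C_C = 1.816/0.5795 = 3.13.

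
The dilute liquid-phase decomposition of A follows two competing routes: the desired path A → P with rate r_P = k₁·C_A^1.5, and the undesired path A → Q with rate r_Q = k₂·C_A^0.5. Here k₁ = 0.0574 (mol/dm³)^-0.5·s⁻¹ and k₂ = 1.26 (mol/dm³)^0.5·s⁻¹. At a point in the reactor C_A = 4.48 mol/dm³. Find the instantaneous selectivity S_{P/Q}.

S_{P/Q} = r_P/r_Q = (k₁·C_A^1.5)/(k₂·C_A^0.5) = (k₁/k₂)·C_A.
= (0.0574×4.480^1.5) / (1.26×4.480^0.5) = 0.5443/2.667 = 0.204.

0.204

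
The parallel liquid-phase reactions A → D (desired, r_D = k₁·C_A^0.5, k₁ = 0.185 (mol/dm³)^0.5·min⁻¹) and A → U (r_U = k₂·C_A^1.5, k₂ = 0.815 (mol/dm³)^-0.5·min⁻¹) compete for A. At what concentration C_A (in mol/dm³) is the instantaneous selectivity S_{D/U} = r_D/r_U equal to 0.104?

S_{D/U} = (k₁/k₂)·C_A⁻¹ ⇒ C_A = (S·k₂/k₁)^(-1).
= (0.104×0.815/0.185)^(-1) = (0.4582)^(-1) = 2.18 mol/dm³.

2.18 mol/dm³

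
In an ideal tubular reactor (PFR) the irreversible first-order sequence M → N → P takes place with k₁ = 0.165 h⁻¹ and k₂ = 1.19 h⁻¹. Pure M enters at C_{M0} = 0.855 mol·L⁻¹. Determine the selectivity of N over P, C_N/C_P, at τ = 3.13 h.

The intermediate concentration in a first-order A→B→C sequence is C_N = k₁C_{M0}(e^(−k₁τ) − e^(−k₂τ))/(k₂−k₁).
e^(−k₁τ) = e^(−0.165×3.13) = e^(−0.5164) = 0.5966; e^(−k₂τ) = e^(−3.725) = 0.02412.
C_N = 0.165×0.855/(1.19−0.165) × (0.5966−0.02412) = 0.1376×0.5725 = 0.07880 mol·L⁻¹.
C_M = C_{M0}e^(−k₁τ) = 0.5101 mol·L⁻¹, so C_P = C_{M0}−C_M−C_N = 0.2661 mol·L⁻¹; C_N/C_P = 0.296.

0.296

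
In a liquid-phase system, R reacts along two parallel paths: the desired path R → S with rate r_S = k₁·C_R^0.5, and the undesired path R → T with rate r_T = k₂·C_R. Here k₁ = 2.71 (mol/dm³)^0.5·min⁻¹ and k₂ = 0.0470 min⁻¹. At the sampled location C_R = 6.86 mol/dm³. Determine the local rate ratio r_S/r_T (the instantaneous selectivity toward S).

22.0

S_{S/T} = r_S/r_T = (k₁·C_R^0.5)/(k₂·C_R) = (k₁/k₂)·C_R^-0.5.
= (2.71×6.860^0.5) / (0.0470×6.860) = 7.098/0.3224 = 22.0.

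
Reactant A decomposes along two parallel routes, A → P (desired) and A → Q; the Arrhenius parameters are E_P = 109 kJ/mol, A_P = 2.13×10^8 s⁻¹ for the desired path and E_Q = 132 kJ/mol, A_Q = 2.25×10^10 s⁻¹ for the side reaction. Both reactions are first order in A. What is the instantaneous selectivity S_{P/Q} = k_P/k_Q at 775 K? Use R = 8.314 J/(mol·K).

0.336

With equal orders, S_{P/Q} = k_P/k_Q = (A_P/A_Q)·exp[(E_Q−E_P)/(RT)].
(E_Q−E_P)/(RT) = (132−109)×10³/(8.314×775) = 23000/6443 = 3.570.
k_P/k_Q = (2.13×10^8/2.25×10^10)·exp(3.570) = 0.009467 × 35.50 = 0.336.
Since E_P < E_Q, lowering the temperature improves selectivity toward P.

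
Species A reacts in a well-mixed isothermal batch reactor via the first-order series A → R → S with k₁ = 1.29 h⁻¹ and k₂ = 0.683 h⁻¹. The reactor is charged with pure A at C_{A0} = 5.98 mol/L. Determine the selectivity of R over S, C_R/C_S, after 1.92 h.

0.755

The intermediate concentration in a first-order A→B→C sequence is C_R = k₁C_{A0}(e^(−k₁t) − e^(−k₂t))/(k₂−k₁).
e^(−k₁t) = e^(−1.29×1.92) = e^(−2.477) = 0.08401; e^(−k₂t) = e^(−1.311) = 0.2695.
C_R = 1.29×5.98/(0.683−1.29) × (0.08401−0.2695) = (-12.71)×(-0.1854) = 2.357 mol/L.
C_A = C_{A0}e^(−k₁t) = 0.5024 mol/L, so C_S = C_{A0}−C_A−C_R = 3.121 mol/L; C_R/C_S = 0.755.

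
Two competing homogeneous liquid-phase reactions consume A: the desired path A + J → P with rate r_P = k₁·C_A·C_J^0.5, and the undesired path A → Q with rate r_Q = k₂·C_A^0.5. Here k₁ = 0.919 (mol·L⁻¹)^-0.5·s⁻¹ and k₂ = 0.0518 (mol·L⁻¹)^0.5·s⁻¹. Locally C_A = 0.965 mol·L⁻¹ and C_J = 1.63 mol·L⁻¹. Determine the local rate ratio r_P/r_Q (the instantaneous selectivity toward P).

22.3

S_{P/Q} = r_P/r_Q = (k₁·C_A·C_J^0.5)/(k₂·C_A^0.5) = (k₁/k₂)·C_A^0.5·C_J^0.5.
= (0.919×0.9650×1.630^0.5) / (0.0518×0.9650^0.5) = 1.132/0.05089 = 22.3.
Since the desired path is higher order in A, keeping C_A high (PFR or concentrated feed) favours P.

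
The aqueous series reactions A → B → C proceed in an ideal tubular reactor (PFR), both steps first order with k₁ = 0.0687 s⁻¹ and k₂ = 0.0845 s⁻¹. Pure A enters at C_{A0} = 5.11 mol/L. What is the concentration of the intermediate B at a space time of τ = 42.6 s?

The intermediate concentration in a first-order A→B→C sequence is C_B = k₁C_{A0}(e^(−k₁τ) − e^(−k₂τ))/(k₂−k₁).
e^(−k₁τ) = e^(−0.0687×42.6) = e^(−2.927) = 0.05358; e^(−k₂τ) = e^(−3.600) = 0.02733.
C_B = 0.0687×5.11/(0.0845−0.0687) × (0.05358−0.02733) = 22.22×0.02625 = 0.5832 mol/L.

0.583 mol/L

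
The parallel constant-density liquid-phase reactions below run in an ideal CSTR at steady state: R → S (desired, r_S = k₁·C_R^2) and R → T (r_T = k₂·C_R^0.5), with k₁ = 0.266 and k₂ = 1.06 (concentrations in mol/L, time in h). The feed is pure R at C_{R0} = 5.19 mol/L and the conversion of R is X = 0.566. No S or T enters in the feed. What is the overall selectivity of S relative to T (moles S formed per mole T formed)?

0.848

Exit C_R = C_{R0}(1−X) = 5.19×0.434 = 2.252 mol/L.
In a CSTR the entire volume is at exit conditions, so r_S = 0.266×2.252^2 = 1.350 and r_T = 1.06×2.252^0.5 = 1.591.
Overall selectivity = C_S/C_T = r_Sτ/(r_Tτ) = r_S/r_T = 0.848.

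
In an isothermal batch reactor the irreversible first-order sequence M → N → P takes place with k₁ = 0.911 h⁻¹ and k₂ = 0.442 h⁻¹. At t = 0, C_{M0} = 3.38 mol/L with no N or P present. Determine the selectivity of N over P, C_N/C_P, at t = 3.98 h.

0.409

Solving the coupled first-order balances gives C_N(t) = [k₁/(k₂−k₁)]·C_{M0}·(e^(−k₁t) − e^(−k₂t)).
e^(−k₁t) = e^(−0.911×3.98) = e^(−3.626) = 0.02663; e^(−k₂t) = e^(−1.759) = 0.1722.
C_N = 0.911×3.38/(0.442−0.911) × (0.02663−0.1722) = (-6.565)×(-0.1456) = 0.9557 mol/L.
C_M = C_{M0}e^(−k₁t) = 0.09000 mol/L, so C_P = C_{M0}−C_M−C_N = 2.334 mol/L; C_N/C_P = 0.409.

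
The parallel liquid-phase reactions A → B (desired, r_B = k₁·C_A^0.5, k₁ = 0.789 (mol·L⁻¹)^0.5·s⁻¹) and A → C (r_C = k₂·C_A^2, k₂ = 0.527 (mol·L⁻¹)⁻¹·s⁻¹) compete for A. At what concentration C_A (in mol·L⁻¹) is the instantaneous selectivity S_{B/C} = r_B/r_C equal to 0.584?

1.87 mol·L⁻¹

S_{B/C} = (k₁/k₂)·C_A^-1.5 ⇒ C_A = (S·k₂/k₁)^(1/(-1.5)).
= (0.584×0.527/0.789)^(-0.6667) = (0.3901)^(-0.6667) = 1.87 mol·L⁻¹.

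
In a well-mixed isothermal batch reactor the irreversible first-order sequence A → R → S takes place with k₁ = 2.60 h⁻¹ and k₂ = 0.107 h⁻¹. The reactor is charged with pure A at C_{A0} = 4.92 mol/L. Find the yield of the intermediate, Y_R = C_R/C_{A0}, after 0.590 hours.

Solving the coupled first-order balances gives C_R(t) = [k₁/(k₂−k₁)]·C_{A0}·(e^(−k₁t) − e^(−k₂t)).
e^(−k₁t) = e^(−2.60×0.590) = e^(−1.534) = 0.2157; e^(−k₂t) = e^(−0.06313) = 0.9388.
C_R = 2.60×4.92/(0.107−2.60) × (0.2157−0.9388) = (-5.131)×(-0.7232) = 3.711 mol/L.
Y_R = C_R/C_{A0} = 3.711/4.92 = 0.754.

0.754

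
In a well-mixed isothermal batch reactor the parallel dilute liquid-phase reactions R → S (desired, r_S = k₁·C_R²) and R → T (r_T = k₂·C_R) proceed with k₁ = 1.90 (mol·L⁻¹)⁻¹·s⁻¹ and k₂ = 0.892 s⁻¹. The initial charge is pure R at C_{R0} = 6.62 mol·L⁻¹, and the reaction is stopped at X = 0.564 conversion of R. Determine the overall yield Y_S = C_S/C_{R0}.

C_R = C_{R0}(1−X) = 2.886 mol·L⁻¹.
Along a PFR/batch, dC_T/dC_R = −r_T/(r_S+r_T) = −k₂/(k₂+k₁·C_R).
Integrating from C_{R0} to C_R: C_T = (0.892/1.90)·ln[(0.892+1.90·6.62)/(0.892+1.90·2.89)] = 0.4695·ln(13.47/6.376) = 0.3511 mol·L⁻¹.
Then C_S = (C_{R0}−C_R) − C_T = 3.734 − 0.3511 = 3.383 mol·L⁻¹.
Y_S = C_S/C_{R0} = 3.383/6.62 = 0.511.

0.511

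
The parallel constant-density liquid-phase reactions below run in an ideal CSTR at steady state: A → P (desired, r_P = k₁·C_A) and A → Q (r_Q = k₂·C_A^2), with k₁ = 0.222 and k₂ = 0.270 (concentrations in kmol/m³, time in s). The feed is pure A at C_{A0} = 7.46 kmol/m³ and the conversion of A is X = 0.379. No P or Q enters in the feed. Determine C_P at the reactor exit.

0.426 kmol/m³

Exit C_A = C_{A0}(1−X) = 7.46×0.621 = 4.633 kmol/m³.
A CSTR operates uniformly at the exit composition, giving r_P = 1.028 and r_Q = 5.795 (each k·C_A^n at C_A = 4.633).
Fraction of consumed A going to P: r_P/(r_P+r_Q) = 0.1507.
C_P = 0.1507·C_{A0}·X = 0.1507×7.46×0.379 = 0.426 kmol/m³.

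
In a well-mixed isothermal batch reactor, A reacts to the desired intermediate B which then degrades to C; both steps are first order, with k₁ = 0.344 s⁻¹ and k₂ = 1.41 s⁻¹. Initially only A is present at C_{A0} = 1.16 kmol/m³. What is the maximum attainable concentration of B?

For a first-order series the maximum intermediate yield is C_{B,max}/C_{A0} = (k₁/k₂)^[k₂/(k₂−k₁)].
= (0.344/1.41)^(1.41/(1.41−0.344)) = (0.2440)^(1.323) = 0.1548.
C_{B,max} = 0.1548×1.16 = 0.180 kmol/m³.

0.180 kmol/m³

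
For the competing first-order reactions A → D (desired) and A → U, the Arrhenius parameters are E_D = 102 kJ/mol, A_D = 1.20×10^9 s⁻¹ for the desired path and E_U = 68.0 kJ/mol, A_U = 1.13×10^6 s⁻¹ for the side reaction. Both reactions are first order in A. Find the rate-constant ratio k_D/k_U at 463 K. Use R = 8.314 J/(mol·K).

With equal orders, S_{D/U} = k_D/k_U = (A_D/A_U)·exp[(E_U−E_D)/(RT)].
(E_U−E_D)/(RT) = (68.0−102)×10³/(8.314×463) = -34000/3849 = -8.833.
k_D/k_U = (1.20×10^9/1.13×10^6)·exp(-8.833) = 1062 × 1.459×10^-4 = 0.155.

0.155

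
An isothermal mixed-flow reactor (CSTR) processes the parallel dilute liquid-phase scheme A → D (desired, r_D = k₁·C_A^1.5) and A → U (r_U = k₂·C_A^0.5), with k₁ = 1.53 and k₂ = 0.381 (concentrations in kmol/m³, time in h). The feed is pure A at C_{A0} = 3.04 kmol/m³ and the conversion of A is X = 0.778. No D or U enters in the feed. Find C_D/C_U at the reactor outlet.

Exit C_A = C_{A0}(1−X) = 3.04×0.222 = 0.6749 kmol/m³.
A CSTR operates uniformly at the exit composition, giving r_D = 0.8483 and r_U = 0.3130 (each k·C_A^n at C_A = 0.6749).
Overall selectivity = C_D/C_U = r_Dτ/(r_Uτ) = r_D/r_U = 2.71.

2.71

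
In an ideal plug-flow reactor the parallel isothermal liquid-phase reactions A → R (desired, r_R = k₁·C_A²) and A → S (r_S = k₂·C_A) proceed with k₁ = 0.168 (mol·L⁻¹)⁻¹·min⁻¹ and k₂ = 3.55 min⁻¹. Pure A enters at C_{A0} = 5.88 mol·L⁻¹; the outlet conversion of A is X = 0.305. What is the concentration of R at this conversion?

C_A = C_{A0}(1−X) = 4.087 mol·L⁻¹.
Along a PFR/batch, dC_S/dC_A = −r_S/(r_R+r_S) = −k₂/(k₂+k₁·C_A).
Integrating from C_{A0} to C_A: C_S = (3.55/0.168)·ln[(3.55+0.168·5.88)/(3.55+0.168·4.09)] = 21.13·ln(4.538/4.237) = 1.452 mol·L⁻¹.
Then C_R = (C_{A0}−C_A) − C_S = 1.793 − 1.452 = 0.3417 mol·L⁻¹.

0.342 mol·L⁻¹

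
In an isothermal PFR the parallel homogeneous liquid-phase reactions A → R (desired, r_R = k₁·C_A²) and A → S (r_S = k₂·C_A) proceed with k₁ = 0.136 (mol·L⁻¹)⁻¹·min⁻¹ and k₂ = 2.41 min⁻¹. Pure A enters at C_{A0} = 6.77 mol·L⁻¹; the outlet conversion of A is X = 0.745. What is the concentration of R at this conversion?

0.957 mol·L⁻¹

C_A = C_{A0}(1−X) = 1.726 mol·L⁻¹.
Along a PFR/batch, dC_S/dC_A = −r_S/(r_R+r_S) = −k₂/(k₂+k₁·C_A).
Integrating from C_{A0} to C_A: C_S = (2.41/0.136)·ln[(2.41+0.136·6.77)/(2.41+0.136·1.73)] = 17.72·ln(3.331/2.645) = 4.086 mol·L⁻¹.
Then C_R = (C_{A0}−C_A) − C_S = 5.044 − 4.086 = 0.9573 mol·L⁻¹.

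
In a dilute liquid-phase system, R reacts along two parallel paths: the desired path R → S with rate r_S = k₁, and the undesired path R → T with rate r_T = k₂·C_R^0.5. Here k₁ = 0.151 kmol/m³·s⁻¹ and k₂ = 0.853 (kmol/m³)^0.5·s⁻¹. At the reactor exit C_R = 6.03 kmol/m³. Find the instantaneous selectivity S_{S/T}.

0.0721

S_{S/T} = r_S/r_T = (k₁)/(k₂·C_R^0.5) = (k₁/k₂)·C_R^-0.5.
= (0.151) / (0.853×6.030^0.5) = 0.1510/2.095 = 0.0721.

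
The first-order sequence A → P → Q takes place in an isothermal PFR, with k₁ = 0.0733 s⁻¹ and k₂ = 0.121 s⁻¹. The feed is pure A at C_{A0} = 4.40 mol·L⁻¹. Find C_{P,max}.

1.23 mol·L⁻¹

At the optimum, C_{P,max}/C_{A0} = (k₁/k₂)^[k₂/(k₂−k₁)].
= (0.0733/0.121)^(0.121/(0.121−0.0733)) = (0.6058)^(2.537) = 0.2804.
C_{P,max} = 0.2804×4.40 = 1.23 mol·L⁻¹.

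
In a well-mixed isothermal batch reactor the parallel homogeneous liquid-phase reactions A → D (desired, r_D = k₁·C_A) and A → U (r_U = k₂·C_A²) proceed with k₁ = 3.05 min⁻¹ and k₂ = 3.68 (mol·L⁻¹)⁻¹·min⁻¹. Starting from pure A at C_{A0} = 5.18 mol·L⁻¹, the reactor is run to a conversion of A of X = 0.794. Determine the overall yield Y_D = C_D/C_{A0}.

C_A = C_{A0}(1−X) = 1.067 mol·L⁻¹.
Along a PFR/batch, dC_D/dC_A = −r_D/(r_D+r_U) = −k₁/(k₁+k₂·C_A).
Integrating from C_{A0} to C_A: C_D = (3.05/3.68)·ln[(3.05+3.68·5.18)/(3.05+3.68·1.07)] = 0.8288·ln(22.11/6.977) = 0.9561 mol·L⁻¹.
Y_D = C_D/C_{A0} = 0.9561/5.18 = 0.185.

0.185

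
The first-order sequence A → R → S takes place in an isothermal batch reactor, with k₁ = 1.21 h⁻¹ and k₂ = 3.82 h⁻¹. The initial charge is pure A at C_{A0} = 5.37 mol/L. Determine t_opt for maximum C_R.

Setting dC_R/dt = 0 gives t_opt = ln(k₂/k₁)/(k₂−k₁).
= ln(3.82/1.21)/(3.82−1.21) = ln(3.157)/2.610 = 1.150/2.610 = 0.440 h.

0.440 h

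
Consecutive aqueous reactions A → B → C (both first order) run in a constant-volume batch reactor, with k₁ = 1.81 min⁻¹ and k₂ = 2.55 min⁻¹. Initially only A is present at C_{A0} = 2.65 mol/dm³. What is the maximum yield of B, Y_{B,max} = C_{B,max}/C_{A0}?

For a first-order series the maximum intermediate yield is C_{B,max}/C_{A0} = (k₁/k₂)^[k₂/(k₂−k₁)].
= (1.81/2.55)^(2.55/(2.55−1.81)) = (0.7098)^(3.446) = 0.3069.

0.307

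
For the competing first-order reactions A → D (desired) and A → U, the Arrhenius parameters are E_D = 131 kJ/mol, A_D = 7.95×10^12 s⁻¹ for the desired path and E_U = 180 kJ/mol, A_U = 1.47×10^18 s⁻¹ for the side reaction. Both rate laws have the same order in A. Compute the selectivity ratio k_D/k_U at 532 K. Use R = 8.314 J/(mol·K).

0.350

k_D/k_U = (A_D/A_U)·exp[−(E_D−E_U)/(RT)] = (A_D/A_U)·exp[(E_U−E_D)/(RT)].
(E_U−E_D)/(RT) = (180−131)×10³/(8.314×532) = 49000/4423 = 11.08.
k_D/k_U = (7.95×10^12/1.47×10^18)·exp(11.08) = 5.408×10^-6 × 64753 = 0.350.
Since E_D < E_U, lowering the temperature improves selectivity toward D.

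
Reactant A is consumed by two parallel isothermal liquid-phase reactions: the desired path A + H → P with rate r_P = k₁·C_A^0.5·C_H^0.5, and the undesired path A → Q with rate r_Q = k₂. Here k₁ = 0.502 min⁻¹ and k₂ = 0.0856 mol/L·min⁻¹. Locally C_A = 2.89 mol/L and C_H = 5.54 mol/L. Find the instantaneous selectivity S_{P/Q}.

S_{P/Q} = r_P/r_Q = (k₁·C_A^0.5·C_H^0.5)/(k₂) = (k₁/k₂)·C_A^0.5·C_H^0.5.
= (0.502×2.890^0.5×5.540^0.5) / (0.0856) = 2.009/0.08560 = 23.5.
Since the desired path is higher order in A, keeping C_A high (PFR or concentrated feed) favours P.

23.5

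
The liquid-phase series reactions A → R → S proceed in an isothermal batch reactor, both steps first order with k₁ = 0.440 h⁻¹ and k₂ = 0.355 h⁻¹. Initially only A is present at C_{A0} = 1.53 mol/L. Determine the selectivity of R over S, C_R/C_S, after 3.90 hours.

For first-order series with pure A initially, C_R(t) = k₁C_{A0}/(k₂−k₁)·(e^(−k₁t) − e^(−k₂t)).
e^(−k₁t) = e^(−0.440×3.90) = e^(−1.716) = 0.1798; e^(−k₂t) = e^(−1.384) = 0.2504.
C_R = 0.440×1.53/(0.355−0.440) × (0.1798−0.2504) = (-7.920)×(-0.07067) = 0.5597 mol/L.
C_A = C_{A0}e^(−k₁t) = 0.2751 mol/L, so C_S = C_{A0}−C_A−C_R = 0.6953 mol/L; C_R/C_S = 0.805.

0.805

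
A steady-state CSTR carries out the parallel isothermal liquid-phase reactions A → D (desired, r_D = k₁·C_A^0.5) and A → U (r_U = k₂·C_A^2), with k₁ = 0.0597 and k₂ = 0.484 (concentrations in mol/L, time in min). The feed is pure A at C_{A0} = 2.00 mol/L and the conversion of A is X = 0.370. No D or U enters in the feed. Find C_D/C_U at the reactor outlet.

0.0872

Exit C_A = C_{A0}(1−X) = 2.00×0.630 = 1.260 mol/L.
In a CSTR the entire volume is at exit conditions, so r_D = 0.0597×1.260^0.5 = 0.06701 and r_U = 0.484×1.260^2 = 0.7684.
Overall selectivity = C_D/C_U = r_Dτ/(r_Uτ) = r_D/r_U = 0.0872.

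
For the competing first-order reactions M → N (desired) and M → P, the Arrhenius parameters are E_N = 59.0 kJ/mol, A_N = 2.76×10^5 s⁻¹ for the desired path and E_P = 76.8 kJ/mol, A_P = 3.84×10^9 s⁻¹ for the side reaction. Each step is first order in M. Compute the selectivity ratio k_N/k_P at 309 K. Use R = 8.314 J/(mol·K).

0.0734

With equal orders, S_{N/P} = k_N/k_P = (A_N/A_P)·exp[(E_P−E_N)/(RT)].
(E_P−E_N)/(RT) = (76.8−59.0)×10³/(8.314×309) = 17800/2569 = 6.929.
k_N/k_P = (2.76×10^5/3.84×10^9)·exp(6.929) = 7.187×10^-5 × 1021 = 0.0734.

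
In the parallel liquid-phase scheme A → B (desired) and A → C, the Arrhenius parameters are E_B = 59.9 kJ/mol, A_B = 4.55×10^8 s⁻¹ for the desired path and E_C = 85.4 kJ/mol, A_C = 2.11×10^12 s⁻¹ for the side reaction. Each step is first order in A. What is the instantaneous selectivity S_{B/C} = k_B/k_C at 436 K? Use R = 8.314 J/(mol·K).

k_B/k_C = (A_B/A_C)·exp[−(E_B−E_C)/(RT)] = (A_B/A_C)·exp[(E_C−E_B)/(RT)].
(E_C−E_B)/(RT) = (85.4−59.9)×10³/(8.314×436) = 25500/3625 = 7.035.
k_B/k_C = (4.55×10^8/2.11×10^12)·exp(7.035) = 2.156×10^-4 × 1135 = 0.245.
Since E_B < E_C, lowering the temperature improves selectivity toward B.

0.245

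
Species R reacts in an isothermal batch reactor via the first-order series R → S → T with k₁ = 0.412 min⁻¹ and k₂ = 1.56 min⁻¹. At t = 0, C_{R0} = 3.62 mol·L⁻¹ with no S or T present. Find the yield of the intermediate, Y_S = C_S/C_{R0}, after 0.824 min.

The intermediate concentration in a first-order A→B→C sequence is C_S = k₁C_{R0}(e^(−k₁t) − e^(−k₂t))/(k₂−k₁).
e^(−k₁t) = e^(−0.412×0.824) = e^(−0.3395) = 0.7121; e^(−k₂t) = e^(−1.285) = 0.2765.
C_S = 0.412×3.62/(1.56−0.412) × (0.7121−0.2765) = 1.299×0.4356 = 0.5659 mol·L⁻¹.
Y_S = C_S/C_{R0} = 0.5659/3.62 = 0.156.

0.156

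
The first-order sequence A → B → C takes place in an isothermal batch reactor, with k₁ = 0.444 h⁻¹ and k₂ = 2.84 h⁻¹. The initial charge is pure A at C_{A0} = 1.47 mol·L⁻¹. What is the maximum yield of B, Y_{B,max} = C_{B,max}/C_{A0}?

0.111

For a first-order series the maximum intermediate yield is C_{B,max}/C_{A0} = (k₁/k₂)^[k₂/(k₂−k₁)].
= (0.444/2.84)^(2.84/(2.84−0.444)) = (0.1563)^(1.185) = 0.1108.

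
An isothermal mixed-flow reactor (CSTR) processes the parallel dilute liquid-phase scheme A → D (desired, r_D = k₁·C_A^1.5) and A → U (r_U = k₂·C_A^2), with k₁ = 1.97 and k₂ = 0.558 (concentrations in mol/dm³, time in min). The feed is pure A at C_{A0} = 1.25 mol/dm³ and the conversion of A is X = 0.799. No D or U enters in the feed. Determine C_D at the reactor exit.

0.875 mol/dm³

Exit C_A = C_{A0}(1−X) = 1.25×0.201 = 0.2512 mol/dm³.
A CSTR operates uniformly at the exit composition, giving r_D = 0.2481 and r_U = 0.03522 (each k·C_A^n at C_A = 0.2512).
Fraction of consumed A going to D: r_D/(r_D+r_U) = 0.8757.
C_D = 0.8757·C_{A0}·X = 0.8757×1.25×0.799 = 0.875 mol/dm³.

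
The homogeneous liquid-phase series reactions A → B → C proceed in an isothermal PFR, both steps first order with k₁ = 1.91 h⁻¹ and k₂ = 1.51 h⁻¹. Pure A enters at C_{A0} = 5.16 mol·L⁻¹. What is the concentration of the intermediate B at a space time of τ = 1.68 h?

0.954 mol·L⁻¹

For first-order series with pure A initially, C_B(τ) = k₁C_{A0}/(k₂−k₁)·(e^(−k₁τ) − e^(−k₂τ)).
e^(−k₁τ) = e^(−1.91×1.68) = e^(−3.209) = 0.04041; e^(−k₂τ) = e^(−2.537) = 0.07912.
C_B = 1.91×5.16/(1.51−1.91) × (0.04041−0.07912) = (-24.64)×(-0.03871) = 0.9539 mol·L⁻¹.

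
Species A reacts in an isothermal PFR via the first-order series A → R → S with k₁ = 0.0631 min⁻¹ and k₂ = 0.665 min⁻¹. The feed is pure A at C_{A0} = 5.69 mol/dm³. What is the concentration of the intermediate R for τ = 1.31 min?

0.300 mol/dm³

Solving the coupled first-order balances gives C_R(τ) = [k₁/(k₂−k₁)]·C_{A0}·(e^(−k₁τ) − e^(−k₂τ)).
e^(−k₁τ) = e^(−0.0631×1.31) = e^(−0.08266) = 0.9207; e^(−k₂τ) = e^(−0.8712) = 0.4185.
C_R = 0.0631×5.69/(0.665−0.0631) × (0.9207−0.4185) = 0.5965×0.5022 = 0.2996 mol/dm³.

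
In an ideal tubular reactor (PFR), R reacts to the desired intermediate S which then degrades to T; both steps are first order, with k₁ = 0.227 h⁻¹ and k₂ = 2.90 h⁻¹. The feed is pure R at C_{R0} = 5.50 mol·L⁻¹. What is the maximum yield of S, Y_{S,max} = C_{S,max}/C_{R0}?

For a first-order series the maximum intermediate yield is C_{S,max}/C_{R0} = (k₁/k₂)^[k₂/(k₂−k₁)].
= (0.227/2.90)^(2.90/(2.90−0.227)) = (0.07828)^(1.085) = 0.06305.

0.0630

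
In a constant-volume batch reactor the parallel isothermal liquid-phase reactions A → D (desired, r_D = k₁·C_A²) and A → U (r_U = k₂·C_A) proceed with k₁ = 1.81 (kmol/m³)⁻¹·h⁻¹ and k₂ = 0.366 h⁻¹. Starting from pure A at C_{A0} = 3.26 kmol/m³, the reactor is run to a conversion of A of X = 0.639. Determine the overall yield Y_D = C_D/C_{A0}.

C_A = C_{A0}(1−X) = 1.177 kmol/m³.
Along a PFR/batch, dC_U/dC_A = −r_U/(r_D+r_U) = −k₂/(k₂+k₁·C_A).
Integrating from C_{A0} to C_A: C_U = (0.366/1.81)·ln[(0.366+1.81·3.26)/(0.366+1.81·1.18)] = 0.2022·ln(6.267/2.496) = 0.1861 kmol/m³.
Then C_D = (C_{A0}−C_A) − C_U = 2.083 − 0.1861 = 1.897 kmol/m³.
Y_D = C_D/C_{A0} = 1.897/3.26 = 0.582.

0.582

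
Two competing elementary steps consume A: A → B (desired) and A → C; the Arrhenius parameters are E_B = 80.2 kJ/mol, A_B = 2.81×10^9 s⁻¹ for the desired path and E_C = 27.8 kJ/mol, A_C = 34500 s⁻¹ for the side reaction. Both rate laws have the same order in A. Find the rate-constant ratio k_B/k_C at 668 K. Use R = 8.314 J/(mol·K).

With equal orders, S_{B/C} = k_B/k_C = (A_B/A_C)·exp[(E_C−E_B)/(RT)].
(E_C−E_B)/(RT) = (27.8−80.2)×10³/(8.314×668) = -52400/5554 = -9.435.
k_B/k_C = (2.81×10^9/34500)·exp(-9.435) = 81449 × 7.987×10^-5 = 6.51.
Since E_B > E_C, raising the temperature improves selectivity toward B.

6.51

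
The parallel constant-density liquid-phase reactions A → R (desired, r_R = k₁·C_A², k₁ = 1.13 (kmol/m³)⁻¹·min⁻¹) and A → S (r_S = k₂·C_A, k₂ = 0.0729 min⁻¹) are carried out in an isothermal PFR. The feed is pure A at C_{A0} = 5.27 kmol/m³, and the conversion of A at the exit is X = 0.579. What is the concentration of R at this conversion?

3.00 kmol/m³

C_A = C_{A0}(1−X) = 2.219 kmol/m³.
Along a PFR/batch, dC_S/dC_A = −r_S/(r_R+r_S) = −k₂/(k₂+k₁·C_A).
Integrating from C_{A0} to C_A: C_S = (0.0729/1.13)·ln[(0.0729+1.13·5.27)/(0.0729+1.13·2.22)] = 0.06451·ln(6.028/2.580) = 0.05475 kmol/m³.
Then C_R = (C_{A0}−C_A) − C_S = 3.051 − 0.05475 = 2.997 kmol/m³.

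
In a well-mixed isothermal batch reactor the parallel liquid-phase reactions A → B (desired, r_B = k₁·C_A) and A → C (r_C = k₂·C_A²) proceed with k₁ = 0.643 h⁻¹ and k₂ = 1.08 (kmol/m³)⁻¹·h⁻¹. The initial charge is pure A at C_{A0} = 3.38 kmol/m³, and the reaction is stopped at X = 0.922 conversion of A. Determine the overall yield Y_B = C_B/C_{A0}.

C_A = C_{A0}(1−X) = 0.2636 kmol/m³.
Along a PFR/batch, dC_B/dC_A = −r_B/(r_B+r_C) = −k₁/(k₁+k₂·C_A).
Integrating from C_{A0} to C_A: C_B = (0.643/1.08)·ln[(0.643+1.08·3.38)/(0.643+1.08·0.264)] = 0.5954·ln(4.293/0.9277) = 0.9122 kmol/m³.
Y_B = C_B/C_{A0} = 0.9122/3.38 = 0.270.

0.270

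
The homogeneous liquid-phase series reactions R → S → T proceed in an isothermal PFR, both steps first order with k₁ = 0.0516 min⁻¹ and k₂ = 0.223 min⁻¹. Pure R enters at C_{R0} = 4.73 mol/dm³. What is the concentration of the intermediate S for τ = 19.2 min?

0.509 mol/dm³

For first-order series with pure R initially, C_S(τ) = k₁C_{R0}/(k₂−k₁)·(e^(−k₁τ) − e^(−k₂τ)).
e^(−k₁τ) = e^(−0.0516×19.2) = e^(−0.9907) = 0.3713; e^(−k₂τ) = e^(−4.282) = 0.01382.
C_S = 0.0516×4.73/(0.223−0.0516) × (0.3713−0.01382) = 1.424×0.3575 = 0.5091 mol/dm³.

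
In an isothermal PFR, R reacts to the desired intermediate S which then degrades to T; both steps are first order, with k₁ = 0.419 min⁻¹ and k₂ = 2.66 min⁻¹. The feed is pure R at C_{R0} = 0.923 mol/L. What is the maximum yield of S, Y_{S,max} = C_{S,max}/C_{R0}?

0.111

For a first-order series the maximum intermediate yield is C_{S,max}/C_{R0} = (k₁/k₂)^[k₂/(k₂−k₁)].
= (0.419/2.66)^(2.66/(2.66−0.419)) = (0.1575)^(1.187) = 0.1115.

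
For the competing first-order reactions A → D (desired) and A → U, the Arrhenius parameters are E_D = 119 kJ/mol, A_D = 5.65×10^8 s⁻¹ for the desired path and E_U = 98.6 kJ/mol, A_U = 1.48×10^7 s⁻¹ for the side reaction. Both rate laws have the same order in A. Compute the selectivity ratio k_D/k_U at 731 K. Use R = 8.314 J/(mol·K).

With equal orders, S_{D/U} = k_D/k_U = (A_D/A_U)·exp[(E_U−E_D)/(RT)].
(E_U−E_D)/(RT) = (98.6−119)×10³/(8.314×731) = -20400/6078 = -3.357.
k_D/k_U = (5.65×10^8/1.48×10^7)·exp(-3.357) = 38.18 × 0.03485 = 1.33.

1.33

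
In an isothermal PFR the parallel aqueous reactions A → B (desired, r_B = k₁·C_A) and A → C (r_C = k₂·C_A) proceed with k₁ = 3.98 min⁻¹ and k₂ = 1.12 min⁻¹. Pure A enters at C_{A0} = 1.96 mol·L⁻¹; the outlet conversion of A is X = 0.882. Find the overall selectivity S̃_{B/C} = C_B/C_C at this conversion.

C_A = C_{A0}(1−X) = 0.2313 mol·L⁻¹.
Both paths are first order in A, so the instantaneous fraction to B is constant: dC_B/d(−C_A) = k₁/(k₁+k₂) = 0.7804.
C_B = 0.7804·(C_{A0}−C_A) = 0.7804×1.729 = 1.35 mol·L⁻¹.
C_C = (C_{A0}−C_A)−C_B = 0.3796 mol·L⁻¹; S̃_{B/C} = 1.349/0.3796 = 3.55.

3.55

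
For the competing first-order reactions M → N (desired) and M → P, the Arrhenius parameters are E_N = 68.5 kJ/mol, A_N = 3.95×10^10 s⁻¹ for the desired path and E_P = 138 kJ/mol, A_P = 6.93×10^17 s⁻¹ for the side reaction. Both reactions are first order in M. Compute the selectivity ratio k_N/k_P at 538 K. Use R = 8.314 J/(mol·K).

k_N/k_P = (A_N/A_P)·exp[−(E_N−E_P)/(RT)] = (A_N/A_P)·exp[(E_P−E_N)/(RT)].
(E_P−E_N)/(RT) = (138−68.5)×10³/(8.314×538) = 69500/4473 = 15.54.
k_N/k_P = (3.95×10^10/6.93×10^17)·exp(15.54) = 5.700×10^-8 × 5.598×10^6 = 0.319.

0.319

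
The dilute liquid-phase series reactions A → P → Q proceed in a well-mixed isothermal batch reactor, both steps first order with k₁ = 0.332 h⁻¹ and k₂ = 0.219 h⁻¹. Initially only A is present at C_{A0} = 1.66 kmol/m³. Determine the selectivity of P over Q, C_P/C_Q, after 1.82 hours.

4.22

The intermediate concentration in a first-order A→B→C sequence is C_P = k₁C_{A0}(e^(−k₁t) − e^(−k₂t))/(k₂−k₁).
e^(−k₁t) = e^(−0.332×1.82) = e^(−0.6042) = 0.5465; e^(−k₂t) = e^(−0.3986) = 0.6713.
C_P = 0.332×1.66/(0.219−0.332) × (0.5465−0.6713) = (-4.877)×(-0.1248) = 0.6086 kmol/m³.
C_A = C_{A0}e^(−k₁t) = 0.9072 kmol/m³, so C_Q = C_{A0}−C_A−C_P = 0.1442 kmol/m³; C_P/C_Q = 4.22.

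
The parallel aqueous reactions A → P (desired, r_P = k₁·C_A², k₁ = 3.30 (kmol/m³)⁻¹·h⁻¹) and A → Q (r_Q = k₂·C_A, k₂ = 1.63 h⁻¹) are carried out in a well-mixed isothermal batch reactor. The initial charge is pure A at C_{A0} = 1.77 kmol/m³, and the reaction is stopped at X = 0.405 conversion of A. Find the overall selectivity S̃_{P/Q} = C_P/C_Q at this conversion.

2.81

C_A = C_{A0}(1−X) = 1.053 kmol/m³.
Along a PFR/batch, dC_Q/dC_A = −r_Q/(r_P+r_Q) = −k₂/(k₂+k₁·C_A).
Integrating from C_{A0} to C_A: C_Q = (1.63/3.30)·ln[(1.63+3.30·1.77)/(1.63+3.30·1.05)] = 0.4939·ln(7.471/5.105) = 0.1881 kmol/m³.
Then C_P = (C_{A0}−C_A) − C_Q = 0.7168 − 0.1881 = 0.5288 kmol/m³.
S̃_{P/Q} = C_P/C_Q = 0.5288/0.1881 = 2.81.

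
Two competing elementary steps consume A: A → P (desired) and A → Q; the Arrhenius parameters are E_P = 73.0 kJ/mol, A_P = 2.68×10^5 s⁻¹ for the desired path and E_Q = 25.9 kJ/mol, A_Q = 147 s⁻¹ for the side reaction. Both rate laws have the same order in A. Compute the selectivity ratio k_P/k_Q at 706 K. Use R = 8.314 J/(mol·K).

0.597

Since both paths have the same order in A, the concentration cancels and S_{P/Q} = k_P/k_Q = (A_P/A_Q)·exp[(E_Q−E_P)/(RT)].
(E_Q−E_P)/(RT) = (25.9−73.0)×10³/(8.314×706) = -47100/5870 = -8.024.
k_P/k_Q = (2.68×10^5/147)·exp(-8.024) = 1823 × 3.274×10^-4 = 0.597.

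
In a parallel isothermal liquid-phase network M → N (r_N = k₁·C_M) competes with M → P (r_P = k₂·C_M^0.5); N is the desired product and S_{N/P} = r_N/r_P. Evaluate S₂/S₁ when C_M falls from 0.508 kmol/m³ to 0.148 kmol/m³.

0.540

S_{N/P} = (k₁/k₂)·C_M^0.5, so S₂/S₁ = (C_{M,2}/C_{M,1})^0.5.
= (0.148/0.508)^0.5 = (0.2913)^0.5 = 0.540.
Selectivity toward N falls as C_M falls — high-concentration operation is favoured.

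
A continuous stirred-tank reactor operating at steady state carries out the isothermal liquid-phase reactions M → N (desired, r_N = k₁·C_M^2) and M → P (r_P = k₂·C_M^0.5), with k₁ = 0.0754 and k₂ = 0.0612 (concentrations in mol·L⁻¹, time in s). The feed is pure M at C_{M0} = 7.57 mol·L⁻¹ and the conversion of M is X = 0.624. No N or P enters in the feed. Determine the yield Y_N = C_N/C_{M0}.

0.534

Exit C_M = C_{M0}(1−X) = 7.57×0.376 = 2.846 mol·L⁻¹.
Rates in a CSTR are evaluated at the outlet concentration: r_N = 0.0754×2.846^2 = 0.6109, r_P = 0.0612×2.846^0.5 = 0.1033.
Fraction of consumed M going to N: r_N/(r_N+r_P) = 0.8554.
C_N = 0.8554·C_{M0}·X = 0.8554×7.57×0.624 = 4.04 mol·L⁻¹; Y_N = C_N/C_{M0} = 0.534.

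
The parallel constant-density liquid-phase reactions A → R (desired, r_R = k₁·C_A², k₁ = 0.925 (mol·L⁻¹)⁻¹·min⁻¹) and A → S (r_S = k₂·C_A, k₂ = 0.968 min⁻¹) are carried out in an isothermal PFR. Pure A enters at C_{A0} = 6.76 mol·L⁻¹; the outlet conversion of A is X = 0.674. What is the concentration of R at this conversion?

3.64 mol·L⁻¹

C_A = C_{A0}(1−X) = 2.204 mol·L⁻¹.
Along a PFR/batch, dC_S/dC_A = −r_S/(r_R+r_S) = −k₂/(k₂+k₁·C_A).
Integrating from C_{A0} to C_A: C_S = (0.968/0.925)·ln[(0.968+0.925·6.76)/(0.968+0.925·2.20)] = 1.046·ln(7.221/3.006) = 0.9170 mol·L⁻¹.
Then C_R = (C_{A0}−C_A) − C_S = 4.556 − 0.9170 = 3.639 mol·L⁻¹.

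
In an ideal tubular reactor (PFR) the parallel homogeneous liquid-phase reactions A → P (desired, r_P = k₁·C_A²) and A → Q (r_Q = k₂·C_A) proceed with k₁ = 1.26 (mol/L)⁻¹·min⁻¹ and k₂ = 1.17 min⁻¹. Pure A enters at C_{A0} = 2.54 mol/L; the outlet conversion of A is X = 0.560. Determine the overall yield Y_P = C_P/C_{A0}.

C_A = C_{A0}(1−X) = 1.118 mol/L.
Along a PFR/batch, dC_Q/dC_A = −r_Q/(r_P+r_Q) = −k₂/(k₂+k₁·C_A).
Integrating from C_{A0} to C_A: C_Q = (1.17/1.26)·ln[(1.17+1.26·2.54)/(1.17+1.26·1.12)] = 0.9286·ln(4.370/2.578) = 0.4901 mol/L.
Then C_P = (C_{A0}−C_A) − C_Q = 1.422 − 0.4901 = 0.9323 mol/L.
Y_P = C_P/C_{A0} = 0.9323/2.54 = 0.367.

0.367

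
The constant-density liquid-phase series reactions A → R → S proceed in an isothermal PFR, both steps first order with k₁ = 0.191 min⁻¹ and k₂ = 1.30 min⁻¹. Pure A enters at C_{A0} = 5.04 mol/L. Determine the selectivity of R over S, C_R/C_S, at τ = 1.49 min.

Solving the coupled first-order balances gives C_R(τ) = [k₁/(k₂−k₁)]·C_{A0}·(e^(−k₁τ) − e^(−k₂τ)).
e^(−k₁τ) = e^(−0.191×1.49) = e^(−0.2846) = 0.7523; e^(−k₂τ) = e^(−1.937) = 0.1441.
C_R = 0.191×5.04/(1.30−0.191) × (0.7523−0.1441) = 0.8680×0.6082 = 0.5279 mol/L.
C_A = C_{A0}e^(−k₁τ) = 3.792 mol/L, so C_S = C_{A0}−C_A−C_R = 0.7204 mol/L; C_R/C_S = 0.733.

0.733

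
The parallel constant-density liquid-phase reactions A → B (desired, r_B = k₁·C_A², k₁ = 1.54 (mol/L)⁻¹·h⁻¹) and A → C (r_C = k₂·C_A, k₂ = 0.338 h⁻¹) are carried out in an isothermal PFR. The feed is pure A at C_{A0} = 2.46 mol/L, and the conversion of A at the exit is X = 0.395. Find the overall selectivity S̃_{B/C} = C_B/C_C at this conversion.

8.83

C_A = C_{A0}(1−X) = 1.488 mol/L.
Along a PFR/batch, dC_C/dC_A = −r_C/(r_B+r_C) = −k₂/(k₂+k₁·C_A).
Integrating from C_{A0} to C_A: C_C = (0.338/1.54)·ln[(0.338+1.54·2.46)/(0.338+1.54·1.49)] = 0.2195·ln(4.126/2.630) = 0.09886 mol/L.
Then C_B = (C_{A0}−C_A) − C_C = 0.9717 − 0.09886 = 0.8728 mol/L.
S̃_{B/C} = C_B/C_C = 0.8728/0.09886 = 8.83.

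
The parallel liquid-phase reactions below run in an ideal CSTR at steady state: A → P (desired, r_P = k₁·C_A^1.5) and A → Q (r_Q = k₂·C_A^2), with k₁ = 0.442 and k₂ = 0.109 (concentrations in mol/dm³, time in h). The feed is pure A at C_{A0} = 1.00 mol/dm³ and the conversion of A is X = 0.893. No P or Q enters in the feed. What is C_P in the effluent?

0.826 mol/dm³

Exit C_A = C_{A0}(1−X) = 1.00×0.107 = 0.1070 mol/dm³.
In a CSTR the entire volume is at exit conditions, so r_P = 0.442×0.1070^1.5 = 0.01547 and r_Q = 0.109×0.1070^2 = 0.001248.
Fraction of consumed A going to P: r_P/(r_P+r_Q) = 0.9254.
C_P = 0.9254·C_{A0}·X = 0.9254×1.00×0.893 = 0.826 mol/dm³.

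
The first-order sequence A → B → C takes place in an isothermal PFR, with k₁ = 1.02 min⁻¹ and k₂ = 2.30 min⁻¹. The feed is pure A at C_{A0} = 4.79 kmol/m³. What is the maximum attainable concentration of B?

For a first-order series the maximum intermediate yield is C_{B,max}/C_{A0} = (k₁/k₂)^[k₂/(k₂−k₁)].
= (1.02/2.30)^(2.30/(2.30−1.02)) = (0.4435)^(1.797) = 0.2320.
C_{B,max} = 0.2320×4.79 = 1.11 kmol/m³.

1.11 kmol/m³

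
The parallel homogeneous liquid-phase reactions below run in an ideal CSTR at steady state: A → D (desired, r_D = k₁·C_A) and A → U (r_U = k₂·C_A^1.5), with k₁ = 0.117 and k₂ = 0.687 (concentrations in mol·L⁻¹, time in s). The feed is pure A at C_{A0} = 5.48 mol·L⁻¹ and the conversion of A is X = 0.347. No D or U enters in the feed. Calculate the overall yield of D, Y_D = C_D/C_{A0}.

0.0287

Exit C_A = C_{A0}(1−X) = 5.48×0.653 = 3.578 mol·L⁻¹.
A CSTR operates uniformly at the exit composition, giving r_D = 0.4187 and r_U = 4.650 (each k·C_A^n at C_A = 3.578).
Fraction of consumed A going to D: r_D/(r_D+r_U) = 0.08259.
C_D = 0.08259·C_{A0}·X = 0.08259×5.48×0.347 = 0.157 mol·L⁻¹; Y_D = C_D/C_{A0} = 0.0287.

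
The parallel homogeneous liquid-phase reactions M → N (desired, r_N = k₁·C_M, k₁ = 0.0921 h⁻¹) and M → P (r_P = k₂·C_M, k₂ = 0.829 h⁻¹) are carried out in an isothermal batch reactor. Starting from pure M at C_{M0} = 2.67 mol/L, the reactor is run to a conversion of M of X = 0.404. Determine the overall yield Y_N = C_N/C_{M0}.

0.0404

C_M = C_{M0}(1−X) = 1.591 mol/L.
Both paths are first order in M, so the instantaneous fraction to N is constant: dC_N/d(−C_M) = k₁/(k₁+k₂) = 0.09999.
C_N = 0.09999·(C_{M0}−C_M) = 0.09999×1.079 = 0.108 mol/L.
Y_N = C_N/C_{M0} = 0.1079/2.67 = 0.0404.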